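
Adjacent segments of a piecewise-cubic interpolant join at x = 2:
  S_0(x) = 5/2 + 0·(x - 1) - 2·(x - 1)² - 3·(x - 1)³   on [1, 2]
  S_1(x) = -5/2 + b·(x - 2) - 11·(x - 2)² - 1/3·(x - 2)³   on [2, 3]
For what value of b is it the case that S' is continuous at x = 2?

-13

S_0'(x) = 0 - 4·(x - 1) - 9·(x - 1)², so S_0'(2) = -13. On the right, S_1'(2) = b, so b = -13.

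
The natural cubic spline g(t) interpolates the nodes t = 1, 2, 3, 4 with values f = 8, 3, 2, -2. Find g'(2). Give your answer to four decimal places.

-2.4667

Let σ_i = g''(x_i). Step sizes h_i = 1, 1, 1; slopes of the chords Δ_i = (y_(i+1) - y_i)/h_i = -5, -1, -4.
  1·σ_0 + 4·σ_1 + 1·σ_2 = 6(Δ_1 - Δ_0) = 24
  1·σ_1 + 4·σ_2 + 1·σ_3 = 6(Δ_2 - Δ_1) = -18
Natural end conditions: σ_0 = σ_3 = 0.
Solving: σ_0 = 0, σ_1 = 38/5, σ_2 = -32/5, σ_3 = 0.
On [2, 3], g'(t) = b_1 + 2c_1·(t - 2) + 3d_1·(t - 2)² with b_1 = Δ_1 - h_1(2σ_1 + σ_2)/6 = -37/15, c_1 = σ_1/2 = 19/5, d_1 = (σ_2 - σ_1)/(6h_1) = -7/3. So g'(2) = -37/15.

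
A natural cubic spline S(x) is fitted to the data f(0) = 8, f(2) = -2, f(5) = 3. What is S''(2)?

4

With M_i denoting the second derivative at x_i, h_i = 2, 3, and Δ_i = (y_(i+1) − y_i)/h_i = -5, 5/3:
  2·M_0 + 10·M_1 + 3·M_2 = 6(Δ_1 - Δ_0) = 40
Natural end conditions: M_0 = M_2 = 0.
Solving the tridiagonal system: M_0 = 0, M_1 = 4, M_2 = 0.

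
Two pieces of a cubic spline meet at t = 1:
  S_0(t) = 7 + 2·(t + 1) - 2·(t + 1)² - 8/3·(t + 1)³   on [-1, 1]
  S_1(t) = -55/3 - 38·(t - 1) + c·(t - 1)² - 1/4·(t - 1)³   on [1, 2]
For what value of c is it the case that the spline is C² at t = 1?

-18

S_0''(t) = -4 - 16·(t + 1), so S_0''(1) = -36. On the right, S_1''(1) = 2c, so c = -18.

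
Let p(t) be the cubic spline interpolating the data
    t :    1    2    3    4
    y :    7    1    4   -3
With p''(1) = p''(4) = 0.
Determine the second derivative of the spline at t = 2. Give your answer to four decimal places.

18.4000

Put σ_i = p'' at the i-th knot. Here h = (1, 1, 1) and Δ = (-6, 3, -7), so the interior equations h_(i-1)·σ_(i-1) + 2(h_(i-1)+h_i)·σ_i + h_i·σ_(i+1) = 6(Δ_i − Δ_(i-1)) read
  1·σ_0 + 4·σ_1 + 1·σ_2 = 6(Δ_1 - Δ_0) = 54
  1·σ_1 + 4·σ_2 + 1·σ_3 = 6(Δ_2 - Δ_1) = -60
Natural end conditions: σ_0 = σ_3 = 0.
Solving the tridiagonal system: σ_0 = 0, σ_1 = 92/5, σ_2 = -98/5, σ_3 = 0.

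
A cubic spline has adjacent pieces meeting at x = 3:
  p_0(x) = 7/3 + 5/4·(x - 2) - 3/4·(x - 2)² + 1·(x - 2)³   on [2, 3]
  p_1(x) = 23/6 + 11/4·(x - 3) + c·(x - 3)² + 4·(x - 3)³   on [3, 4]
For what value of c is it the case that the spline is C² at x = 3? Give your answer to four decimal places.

2.2500

p_0''(x) = -3/2 + 6·(x - 2), so p_0''(3) = 9/2. On the right, p_1''(3) = 2c, so c = 9/4.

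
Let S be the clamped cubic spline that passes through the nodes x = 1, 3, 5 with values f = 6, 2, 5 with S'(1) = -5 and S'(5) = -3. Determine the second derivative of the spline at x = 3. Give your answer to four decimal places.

Let σ_i = S''(x_i). Step sizes h_i = 2, 2; slopes of the chords Δ_i = (y_(i+1) - y_i)/h_i = -2, 3/2.
  2·σ_0 + 8·σ_1 + 2·σ_2 = 6(Δ_1 - Δ_0) = 21
Clamped end conditions give two more equations: 2h_0·σ_0 + h_0·σ_1 = 6(Δ_0 - S'(1)) = 18 and h_1·σ_1 + 2h_1·σ_2 = 6(S'(5) - Δ_1) = -27.
Forward elimination and back-substitution give σ_0 = 19/8, σ_1 = 17/4, σ_2 = -71/8.

4.2500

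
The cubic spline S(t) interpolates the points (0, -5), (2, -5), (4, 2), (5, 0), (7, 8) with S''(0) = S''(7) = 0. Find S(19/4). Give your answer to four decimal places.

Put M_i = S'' at the i-th knot. Here h = (2, 2, 1, 2) and Δ = (0, 7/2, -2, 4), so the interior equations h_(i-1)·M_(i-1) + 2(h_(i-1)+h_i)·M_i + h_i·M_(i+1) = 6(Δ_i − Δ_(i-1)) read
  2·M_0 + 8·M_1 + 2·M_2 = 6(Δ_1 - Δ_0) = 21
  2·M_1 + 6·M_2 + 1·M_3 = 6(Δ_2 - Δ_1) = -33
  1·M_2 + 6·M_3 + 2·M_4 = 6(Δ_3 - Δ_2) = 36
Natural end conditions: M_0 = M_4 = 0.
Solving: M_0 = 0, M_1 = 1203/256, M_2 = -531/64, M_3 = 945/128, M_4 = 0.
On [4, 5], S(t) = 2 - 119/256·(t - 4) - 531/128·(t - 4)² + 669/256·(t - 4)³.
With (t - 4) = 3/4: S(19/4) = 6887/16384.

0.4203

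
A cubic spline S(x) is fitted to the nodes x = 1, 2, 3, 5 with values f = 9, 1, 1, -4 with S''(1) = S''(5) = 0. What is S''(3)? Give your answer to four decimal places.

Put M_i = S'' at the i-th knot. Here h = (1, 1, 2) and Δ = (-8, 0, -5/2), so the interior equations h_(i-1)·M_(i-1) + 2(h_(i-1)+h_i)·M_i + h_i·M_(i+1) = 6(Δ_i − Δ_(i-1)) read
  1·M_0 + 4·M_1 + 1·M_2 = 6(Δ_1 - Δ_0) = 48
  1·M_1 + 6·M_2 + 2·M_3 = 6(Δ_2 - Δ_1) = -15
Natural end conditions: M_0 = M_3 = 0.
Solving: M_0 = 0, M_1 = 303/23, M_2 = -108/23, M_3 = 0.

-4.6957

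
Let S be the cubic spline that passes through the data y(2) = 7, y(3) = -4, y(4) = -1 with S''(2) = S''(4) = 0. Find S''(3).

Write m_i for S''(x_i). With h_i = 1, 1 and divided differences Δ_i = -11, 3, the continuity of S' gives the tridiagonal system
  1·m_0 + 4·m_1 + 1·m_2 = 6(Δ_1 - Δ_0) = 84
Natural end conditions: m_0 = m_2 = 0.
Solving: m_0 = 0, m_1 = 21, m_2 = 0.

21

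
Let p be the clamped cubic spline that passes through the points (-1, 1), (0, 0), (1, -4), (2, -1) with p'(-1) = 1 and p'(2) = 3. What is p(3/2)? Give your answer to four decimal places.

Let M_i = p''(x_i). Step sizes h_i = 1, 1, 1; slopes of the chords Δ_i = (y_(i+1) - y_i)/h_i = -1, -4, 3.
  1·M_0 + 4·M_1 + 1·M_2 = 6(Δ_1 - Δ_0) = -18
  1·M_1 + 4·M_2 + 1·M_3 = 6(Δ_2 - Δ_1) = 42
Clamped end conditions give two more equations: 2h_0·M_0 + h_0·M_1 = 6(Δ_0 - p'(-1)) = -12 and h_2·M_2 + 2h_2·M_3 = 6(p'(2) - Δ_2) = 0.
Solving: M_0 = -34/15, M_1 = -112/15, M_2 = 212/15, M_3 = -106/15.
On [1, 2], p(x) = -4 - 8/15·(x - 1) + 106/15·(x - 1)² - 53/15·(x - 1)³.
With (x - 1) = 1/2: p(3/2) = -353/120.

-2.9417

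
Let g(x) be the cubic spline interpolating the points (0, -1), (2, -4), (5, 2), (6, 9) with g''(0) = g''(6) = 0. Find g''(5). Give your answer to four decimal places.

Put M_i = g'' at the i-th knot. Here h = (2, 3, 1) and Δ = (-3/2, 2, 7), so the interior equations h_(i-1)·M_(i-1) + 2(h_(i-1)+h_i)·M_i + h_i·M_(i+1) = 6(Δ_i − Δ_(i-1)) read
  2·M_0 + 10·M_1 + 3·M_2 = 6(Δ_1 - Δ_0) = 21
  3·M_1 + 8·M_2 + 1·M_3 = 6(Δ_2 - Δ_1) = 30
Natural end conditions: M_0 = M_3 = 0.
Solving: M_0 = 0, M_1 = 78/71, M_2 = 237/71, M_3 = 0.

3.3380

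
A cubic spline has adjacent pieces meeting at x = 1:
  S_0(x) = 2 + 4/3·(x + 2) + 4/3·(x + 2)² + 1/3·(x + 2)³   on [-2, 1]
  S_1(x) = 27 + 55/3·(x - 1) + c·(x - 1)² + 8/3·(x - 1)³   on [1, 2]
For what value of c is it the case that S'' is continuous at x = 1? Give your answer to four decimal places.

4.3333

S_0''(x) = 8/3 + 2·(x + 2), so S_0''(1) = 26/3. On the right, S_1''(1) = 2c, so c = 13/3.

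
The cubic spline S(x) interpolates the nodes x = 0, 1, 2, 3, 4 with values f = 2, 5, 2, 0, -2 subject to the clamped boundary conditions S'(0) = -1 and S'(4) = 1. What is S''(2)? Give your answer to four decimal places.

Write σ_i for S''(x_i). With h_i = 1, 1, 1, 1 and divided differences Δ_i = 3, -3, -2, -2, the continuity of S' gives the tridiagonal system
  1·σ_0 + 4·σ_1 + 1·σ_2 = 6(Δ_1 - Δ_0) = -36
  1·σ_1 + 4·σ_2 + 1·σ_3 = 6(Δ_2 - Δ_1) = 6
  1·σ_2 + 4·σ_3 + 1·σ_4 = 6(Δ_3 - Δ_2) = 0
Clamped end conditions give two more equations: 2h_0·σ_0 + h_0·σ_1 = 6(Δ_0 - S'(0)) = 24 and h_3·σ_3 + 2h_3·σ_4 = 6(S'(4) - Δ_3) = 18.
Solving: σ_0 = 277/14, σ_1 = -109/7, σ_2 = 13/2, σ_3 = -31/7, σ_4 = 157/14.

6.5000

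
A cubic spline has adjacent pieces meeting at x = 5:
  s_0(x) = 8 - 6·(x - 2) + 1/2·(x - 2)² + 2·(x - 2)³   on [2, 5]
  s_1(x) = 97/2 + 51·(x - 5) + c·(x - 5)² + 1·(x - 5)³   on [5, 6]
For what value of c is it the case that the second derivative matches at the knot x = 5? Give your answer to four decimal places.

s_0''(x) = 1 + 12·(x - 2), so s_0''(5) = 37. On the right, s_1''(5) = 2c, so c = 37/2.

18.5000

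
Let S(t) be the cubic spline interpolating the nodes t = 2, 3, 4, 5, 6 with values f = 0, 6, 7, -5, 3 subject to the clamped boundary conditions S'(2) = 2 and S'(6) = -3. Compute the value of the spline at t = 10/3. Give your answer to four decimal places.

Put m_i = S'' at the i-th knot. Here h = (1, 1, 1, 1) and Δ = (6, 1, -12, 8), so the interior equations h_(i-1)·m_(i-1) + 2(h_(i-1)+h_i)·m_i + h_i·m_(i+1) = 6(Δ_i − Δ_(i-1)) read
  1·m_0 + 4·m_1 + 1·m_2 = 6(Δ_1 - Δ_0) = -30
  1·m_1 + 4·m_2 + 1·m_3 = 6(Δ_2 - Δ_1) = -78
  1·m_2 + 4·m_3 + 1·m_4 = 6(Δ_3 - Δ_2) = 120
Clamped end conditions give two more equations: 2h_0·m_0 + h_0·m_1 = 6(Δ_0 - S'(2)) = 24 and h_3·m_3 + 2h_3·m_4 = 6(S'(6) - Δ_3) = -66.
Hence m_0 = 94/7, m_1 = -20/7, m_2 = -32, m_3 = 370/7, m_4 = -416/7.
On [3, 4], S(t) = 6 + 51/7·(t - 3) - 10/7·(t - 3)² - 34/7·(t - 3)³.
With (t - 3) = 1/3: S(10/3) = 1529/189.

8.0899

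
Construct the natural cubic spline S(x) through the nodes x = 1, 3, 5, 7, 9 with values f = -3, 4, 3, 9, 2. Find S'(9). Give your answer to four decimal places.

Put σ_i = S'' at the i-th knot. Here h = (2, 2, 2, 2) and Δ = (7/2, -1/2, 3, -7/2), so the interior equations h_(i-1)·σ_(i-1) + 2(h_(i-1)+h_i)·σ_i + h_i·σ_(i+1) = 6(Δ_i − Δ_(i-1)) read
  2·σ_0 + 8·σ_1 + 2·σ_2 = 6(Δ_1 - Δ_0) = -24
  2·σ_1 + 8·σ_2 + 2·σ_3 = 6(Δ_2 - Δ_1) = 21
  2·σ_2 + 8·σ_3 + 2·σ_4 = 6(Δ_3 - Δ_2) = -39
Natural end conditions: σ_0 = σ_4 = 0.
Forward elimination and back-substitution give σ_0 = 0, σ_1 = -69/16, σ_2 = 21/4, σ_3 = -99/16, σ_4 = 0.
On [7, 9], S'(x) = b_3 + 2c_3·(x - 7) + 3d_3·(x - 7)² with b_3 = Δ_3 - h_3(2σ_3 + σ_4)/6 = 5/8, c_3 = σ_3/2 = -99/32, d_3 = (σ_4 - σ_3)/(6h_3) = 33/64. So S'(9) = -89/16.

-5.5625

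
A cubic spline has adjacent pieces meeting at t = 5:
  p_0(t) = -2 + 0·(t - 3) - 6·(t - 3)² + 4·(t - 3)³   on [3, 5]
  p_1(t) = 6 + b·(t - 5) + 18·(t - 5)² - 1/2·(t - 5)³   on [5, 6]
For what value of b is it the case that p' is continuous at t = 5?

24

p_0'(t) = 0 - 12·(t - 3) + 12·(t - 3)², so p_0'(5) = 24. On the right, p_1'(5) = b, so b = 24.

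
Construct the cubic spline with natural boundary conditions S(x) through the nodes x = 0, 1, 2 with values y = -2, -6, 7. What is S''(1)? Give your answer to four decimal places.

25.5000

Write M_i for S''(x_i). With h_i = 1, 1 and divided differences Δ_i = -4, 13, the continuity of S' gives the tridiagonal system
  1·M_0 + 4·M_1 + 1·M_2 = 6(Δ_1 - Δ_0) = 102
Natural end conditions: M_0 = M_2 = 0.
Hence M_0 = 0, M_1 = 51/2, M_2 = 0.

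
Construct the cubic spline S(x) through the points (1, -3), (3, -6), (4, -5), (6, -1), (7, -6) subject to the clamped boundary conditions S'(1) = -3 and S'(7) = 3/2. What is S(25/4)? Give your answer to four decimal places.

Let M_i = S''(x_i). Step sizes h_i = 2, 1, 2, 1; slopes of the chords Δ_i = (y_(i+1) - y_i)/h_i = -3/2, 1, 2, -5.
  2·M_0 + 6·M_1 + 1·M_2 = 6(Δ_1 - Δ_0) = 15
  1·M_1 + 6·M_2 + 2·M_3 = 6(Δ_2 - Δ_1) = 6
  2·M_2 + 6·M_3 + 1·M_4 = 6(Δ_3 - Δ_2) = -42
Clamped end conditions give two more equations: 2h_0·M_0 + h_0·M_1 = 6(Δ_0 - S'(1)) = 9 and h_3·M_3 + 2h_3·M_4 = 6(S'(7) - Δ_3) = 39.
Forward elimination and back-substitution give M_0 = 213/124, M_1 = 33/31, M_2 = 321/62, M_3 = -405/31, M_4 = 807/31.
On [6, 7], S(x) = -1 - 309/62·(x - 6) - 405/62·(x - 6)² + 202/31·(x - 6)³.
With (x - 6) = 1/4: S(25/4) = -633/248.

-2.5524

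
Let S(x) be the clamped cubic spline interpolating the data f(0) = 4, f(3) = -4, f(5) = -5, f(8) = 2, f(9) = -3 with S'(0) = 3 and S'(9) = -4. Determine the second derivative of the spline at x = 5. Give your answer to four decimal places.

3.4506

Put M_i = S'' at the i-th knot. Here h = (3, 2, 3, 1) and Δ = (-8/3, -1/2, 7/3, -5), so the interior equations h_(i-1)·M_(i-1) + 2(h_(i-1)+h_i)·M_i + h_i·M_(i+1) = 6(Δ_i − Δ_(i-1)) read
  3·M_0 + 10·M_1 + 2·M_2 = 6(Δ_1 - Δ_0) = 13
  2·M_1 + 10·M_2 + 3·M_3 = 6(Δ_2 - Δ_1) = 17
  3·M_2 + 8·M_3 + 1·M_4 = 6(Δ_3 - Δ_2) = -44
Clamped end conditions give two more equations: 2h_0·M_0 + h_0·M_1 = 6(Δ_0 - S'(0)) = -34 and h_3·M_3 + 2h_3·M_4 = 6(S'(9) - Δ_3) = 6.
Solving the tridiagonal system: M_0 = -829/118, M_1 = 481/177, M_2 = 2443/708, M_3 = -2707/354, M_4 = 4831/708.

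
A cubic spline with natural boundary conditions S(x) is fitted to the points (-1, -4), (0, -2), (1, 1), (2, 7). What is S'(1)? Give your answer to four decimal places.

With M_i denoting the second derivative at x_i, h_i = 1, 1, 1, and Δ_i = (y_(i+1) − y_i)/h_i = 2, 3, 6:
  1·M_0 + 4·M_1 + 1·M_2 = 6(Δ_1 - Δ_0) = 6
  1·M_1 + 4·M_2 + 1·M_3 = 6(Δ_2 - Δ_1) = 18
Natural end conditions: M_0 = M_3 = 0.
Solving: M_0 = 0, M_1 = 2/5, M_2 = 22/5, M_3 = 0.
On [1, 2], S'(x) = b_2 + 2c_2·(x - 1) + 3d_2·(x - 1)² with b_2 = Δ_2 - h_2(2M_2 + M_3)/6 = 68/15, c_2 = M_2/2 = 11/5, d_2 = (M_3 - M_2)/(6h_2) = -11/15. So S'(1) = 68/15.

4.5333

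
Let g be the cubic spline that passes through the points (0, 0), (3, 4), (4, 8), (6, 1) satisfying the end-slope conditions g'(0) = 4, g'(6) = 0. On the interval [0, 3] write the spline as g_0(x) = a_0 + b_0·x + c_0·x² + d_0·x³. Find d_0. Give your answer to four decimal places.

Put σ_i = g'' at the i-th knot. Here h = (3, 1, 2) and Δ = (4/3, 4, -7/2), so the interior equations h_(i-1)·σ_(i-1) + 2(h_(i-1)+h_i)·σ_i + h_i·σ_(i+1) = 6(Δ_i − Δ_(i-1)) read
  3·σ_0 + 8·σ_1 + 1·σ_2 = 6(Δ_1 - Δ_0) = 16
  1·σ_1 + 6·σ_2 + 2·σ_3 = 6(Δ_2 - Δ_1) = -45
Clamped end conditions give two more equations: 2h_0·σ_0 + h_0·σ_1 = 6(Δ_0 - g'(0)) = -16 and h_2·σ_2 + 2h_2·σ_3 = 6(g'(6) - Δ_2) = 21.
Forward elimination and back-substitution give σ_0 = -229/42, σ_1 = 39/7, σ_2 = -171/14, σ_3 = 159/14.
On [0, 3], with g_0(x) = a_0 + b_0·x + c_0·x² + d_0·x³: c_0 = σ_0/2 = -229/84, d_0 = (σ_1 - σ_0)/(6h_0) = 463/756, b_0 = Δ_0 - h_0(2σ_0 + σ_1)/6 = 4.

0.6124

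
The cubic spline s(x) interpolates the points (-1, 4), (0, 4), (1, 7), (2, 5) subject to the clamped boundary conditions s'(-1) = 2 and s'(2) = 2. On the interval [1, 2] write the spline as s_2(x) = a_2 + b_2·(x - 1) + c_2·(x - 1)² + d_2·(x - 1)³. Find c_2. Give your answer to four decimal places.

Put σ_i = s'' at the i-th knot. Here h = (1, 1, 1) and Δ = (0, 3, -2), so the interior equations h_(i-1)·σ_(i-1) + 2(h_(i-1)+h_i)·σ_i + h_i·σ_(i+1) = 6(Δ_i − Δ_(i-1)) read
  1·σ_0 + 4·σ_1 + 1·σ_2 = 6(Δ_1 - Δ_0) = 18
  1·σ_1 + 4·σ_2 + 1·σ_3 = 6(Δ_2 - Δ_1) = -30
Clamped end conditions give two more equations: 2h_0·σ_0 + h_0·σ_1 = 6(Δ_0 - s'(-1)) = -12 and h_2·σ_2 + 2h_2·σ_3 = 6(s'(2) - Δ_2) = 24.
Solving the tridiagonal system: σ_0 = -58/5, σ_1 = 56/5, σ_2 = -76/5, σ_3 = 98/5.
On [1, 2], with s_2(x) = a_2 + b_2·(x - 1) + c_2·(x - 1)² + d_2·(x - 1)³: c_2 = σ_2/2 = -38/5, d_2 = (σ_3 - σ_2)/(6h_2) = 29/5, b_2 = Δ_2 - h_2(2σ_2 + σ_3)/6 = -1/5.

-7.6000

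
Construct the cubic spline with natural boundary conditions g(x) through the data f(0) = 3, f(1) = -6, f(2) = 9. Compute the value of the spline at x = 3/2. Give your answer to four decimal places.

-0.7500

With σ_i denoting the second derivative at x_i, h_i = 1, 1, and Δ_i = (y_(i+1) − y_i)/h_i = -9, 15:
  1·σ_0 + 4·σ_1 + 1·σ_2 = 6(Δ_1 - Δ_0) = 144
Natural end conditions: σ_0 = σ_2 = 0.
Solving the tridiagonal system: σ_0 = 0, σ_1 = 36, σ_2 = 0.
On [1, 2], g(x) = -6 + 3·(x - 1) + 18·(x - 1)² - 6·(x - 1)³.
With (x - 1) = 1/2: g(3/2) = -3/4.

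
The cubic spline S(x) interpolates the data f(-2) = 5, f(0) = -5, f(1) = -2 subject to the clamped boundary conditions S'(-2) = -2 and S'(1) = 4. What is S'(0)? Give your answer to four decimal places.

Let M_i = S''(x_i). Step sizes h_i = 2, 1; slopes of the chords Δ_i = (y_(i+1) - y_i)/h_i = -5, 3.
  2·M_0 + 6·M_1 + 1·M_2 = 6(Δ_1 - Δ_0) = 48
Clamped end conditions give two more equations: 2h_0·M_0 + h_0·M_1 = 6(Δ_0 - S'(-2)) = -18 and h_1·M_1 + 2h_1·M_2 = 6(S'(1) - Δ_1) = 6.
Hence M_0 = -21/2, M_1 = 12, M_2 = -3.
On [0, 1], S'(x) = b_1 + 2c_1·x + 3d_1·x² with b_1 = Δ_1 - h_1(2M_1 + M_2)/6 = -1/2, c_1 = M_1/2 = 6, d_1 = (M_2 - M_1)/(6h_1) = -5/2. So S'(0) = -1/2.

-0.5000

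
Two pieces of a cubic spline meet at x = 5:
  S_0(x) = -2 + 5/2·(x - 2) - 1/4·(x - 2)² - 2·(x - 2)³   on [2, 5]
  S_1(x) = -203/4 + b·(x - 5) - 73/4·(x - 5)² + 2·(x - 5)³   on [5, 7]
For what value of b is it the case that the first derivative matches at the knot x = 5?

-53

S_0'(x) = 5/2 - 1/2·(x - 2) - 6·(x - 2)², so S_0'(5) = -53. On the right, S_1'(5) = b, so b = -53.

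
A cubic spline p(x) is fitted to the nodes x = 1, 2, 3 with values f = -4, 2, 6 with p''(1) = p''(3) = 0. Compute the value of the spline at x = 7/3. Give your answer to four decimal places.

3.5185

Let M_i = p''(x_i). Step sizes h_i = 1, 1; slopes of the chords Δ_i = (y_(i+1) - y_i)/h_i = 6, 4.
  1·M_0 + 4·M_1 + 1·M_2 = 6(Δ_1 - Δ_0) = -12
Natural end conditions: M_0 = M_2 = 0.
Solving: M_0 = 0, M_1 = -3, M_2 = 0.
On [2, 3], p(x) = 2 + 5·(x - 2) - 3/2·(x - 2)² + 1/2·(x - 2)³.
With (x - 2) = 1/3: p(7/3) = 95/27.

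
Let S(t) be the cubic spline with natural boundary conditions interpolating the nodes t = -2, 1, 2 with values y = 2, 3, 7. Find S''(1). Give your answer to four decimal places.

2.7500

Let σ_i = S''(x_i). Step sizes h_i = 3, 1; slopes of the chords Δ_i = (y_(i+1) - y_i)/h_i = 1/3, 4.
  3·σ_0 + 8·σ_1 + 1·σ_2 = 6(Δ_1 - Δ_0) = 22
Natural end conditions: σ_0 = σ_2 = 0.
Solving: σ_0 = 0, σ_1 = 11/4, σ_2 = 0.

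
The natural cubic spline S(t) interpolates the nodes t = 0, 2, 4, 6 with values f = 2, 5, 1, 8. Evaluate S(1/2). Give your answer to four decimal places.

3.3594

Write σ_i for S''(x_i). With h_i = 2, 2, 2 and divided differences Δ_i = 3/2, -2, 7/2, the continuity of S' gives the tridiagonal system
  2·σ_0 + 8·σ_1 + 2·σ_2 = 6(Δ_1 - Δ_0) = -21
  2·σ_1 + 8·σ_2 + 2·σ_3 = 6(Δ_2 - Δ_1) = 33
Natural end conditions: σ_0 = σ_3 = 0.
Solving the tridiagonal system: σ_0 = 0, σ_1 = -39/10, σ_2 = 51/10, σ_3 = 0.
On [0, 2], S(t) = 2 + 14/5·t + 0·t² - 13/40·t³.
With t = 1/2: S(1/2) = 215/64.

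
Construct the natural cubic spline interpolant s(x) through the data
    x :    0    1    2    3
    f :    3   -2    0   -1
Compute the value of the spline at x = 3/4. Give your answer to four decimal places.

-1.4281

Let σ_i = s''(x_i). Step sizes h_i = 1, 1, 1; slopes of the chords Δ_i = (y_(i+1) - y_i)/h_i = -5, 2, -1.
  1·σ_0 + 4·σ_1 + 1·σ_2 = 6(Δ_1 - Δ_0) = 42
  1·σ_1 + 4·σ_2 + 1·σ_3 = 6(Δ_2 - Δ_1) = -18
Natural end conditions: σ_0 = σ_3 = 0.
Forward elimination and back-substitution give σ_0 = 0, σ_1 = 62/5, σ_2 = -38/5, σ_3 = 0.
On [0, 1], s(x) = 3 - 106/15·x + 0·x² + 31/15·x³.
With x = 3/4: s(3/4) = -457/320.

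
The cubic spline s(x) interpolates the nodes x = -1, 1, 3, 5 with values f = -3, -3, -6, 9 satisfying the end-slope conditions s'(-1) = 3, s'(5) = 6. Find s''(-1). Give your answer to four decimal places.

Put M_i = s'' at the i-th knot. Here h = (2, 2, 2) and Δ = (0, -3/2, 15/2), so the interior equations h_(i-1)·M_(i-1) + 2(h_(i-1)+h_i)·M_i + h_i·M_(i+1) = 6(Δ_i − Δ_(i-1)) read
  2·M_0 + 8·M_1 + 2·M_2 = 6(Δ_1 - Δ_0) = -9
  2·M_1 + 8·M_2 + 2·M_3 = 6(Δ_2 - Δ_1) = 54
Clamped end conditions give two more equations: 2h_0·M_0 + h_0·M_1 = 6(Δ_0 - s'(-1)) = -18 and h_2·M_2 + 2h_2·M_3 = 6(s'(5) - Δ_2) = -9.
Solving: M_0 = -16/5, M_1 = -13/5, M_2 = 91/10, M_3 = -34/5.

-3.2000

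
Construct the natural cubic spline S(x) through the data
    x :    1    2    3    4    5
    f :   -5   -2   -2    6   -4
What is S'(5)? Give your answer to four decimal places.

-15.4464

Put M_i = S'' at the i-th knot. Here h = (1, 1, 1, 1) and Δ = (3, 0, 8, -10), so the interior equations h_(i-1)·M_(i-1) + 2(h_(i-1)+h_i)·M_i + h_i·M_(i+1) = 6(Δ_i − Δ_(i-1)) read
  1·M_0 + 4·M_1 + 1·M_2 = 6(Δ_1 - Δ_0) = -18
  1·M_1 + 4·M_2 + 1·M_3 = 6(Δ_2 - Δ_1) = 48
  1·M_2 + 4·M_3 + 1·M_4 = 6(Δ_3 - Δ_2) = -108
Natural end conditions: M_0 = M_4 = 0.
Solving: M_0 = 0, M_1 = -285/28, M_2 = 159/7, M_3 = -915/28, M_4 = 0.
On [4, 5], S'(x) = b_3 + 2c_3·(x - 4) + 3d_3·(x - 4)² with b_3 = Δ_3 - h_3(2M_3 + M_4)/6 = 25/28, c_3 = M_3/2 = -915/56, d_3 = (M_4 - M_3)/(6h_3) = 305/56. So S'(5) = -865/56.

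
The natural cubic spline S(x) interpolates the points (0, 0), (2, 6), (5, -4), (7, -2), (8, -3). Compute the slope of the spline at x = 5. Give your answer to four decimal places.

-1.0606

Write σ_i for S''(x_i). With h_i = 2, 3, 2, 1 and divided differences Δ_i = 3, -10/3, 1, -1, the continuity of S' gives the tridiagonal system
  2·σ_0 + 10·σ_1 + 3·σ_2 = 6(Δ_1 - Δ_0) = -38
  3·σ_1 + 10·σ_2 + 2·σ_3 = 6(Δ_2 - Δ_1) = 26
  2·σ_2 + 6·σ_3 + 1·σ_4 = 6(Δ_3 - Δ_2) = -12
Natural end conditions: σ_0 = σ_4 = 0.
Hence σ_0 = 0, σ_1 = -58/11, σ_2 = 54/11, σ_3 = -40/11, σ_4 = 0.
On [5, 7], S'(x) = b_2 + 2c_2·(x - 5) + 3d_2·(x - 5)² with b_2 = Δ_2 - h_2(2σ_2 + σ_3)/6 = -35/33, c_2 = σ_2/2 = 27/11, d_2 = (σ_3 - σ_2)/(6h_2) = -47/66. So S'(5) = -35/33.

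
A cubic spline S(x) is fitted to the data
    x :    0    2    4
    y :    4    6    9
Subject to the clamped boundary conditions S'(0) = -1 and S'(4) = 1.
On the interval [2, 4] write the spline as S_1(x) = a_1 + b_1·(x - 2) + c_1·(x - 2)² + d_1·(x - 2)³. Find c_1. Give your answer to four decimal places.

Let σ_i = S''(x_i). Step sizes h_i = 2, 2; slopes of the chords Δ_i = (y_(i+1) - y_i)/h_i = 1, 3/2.
  2·σ_0 + 8·σ_1 + 2·σ_2 = 6(Δ_1 - Δ_0) = 3
Clamped end conditions give two more equations: 2h_0·σ_0 + h_0·σ_1 = 6(Δ_0 - S'(0)) = 12 and h_1·σ_1 + 2h_1·σ_2 = 6(S'(4) - Δ_1) = -3.
Forward elimination and back-substitution give σ_0 = 25/8, σ_1 = -1/4, σ_2 = -5/8.
On [2, 4], with S_1(x) = a_1 + b_1·(x - 2) + c_1·(x - 2)² + d_1·(x - 2)³: c_1 = σ_1/2 = -1/8, d_1 = (σ_2 - σ_1)/(6h_1) = -1/32, b_1 = Δ_1 - h_1(2σ_1 + σ_2)/6 = 15/8.

-0.1250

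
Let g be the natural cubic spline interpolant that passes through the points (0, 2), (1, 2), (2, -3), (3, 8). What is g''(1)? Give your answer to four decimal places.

With m_i denoting the second derivative at x_i, h_i = 1, 1, 1, and Δ_i = (y_(i+1) − y_i)/h_i = 0, -5, 11:
  1·m_0 + 4·m_1 + 1·m_2 = 6(Δ_1 - Δ_0) = -30
  1·m_1 + 4·m_2 + 1·m_3 = 6(Δ_2 - Δ_1) = 96
Natural end conditions: m_0 = m_3 = 0.
Forward elimination and back-substitution give m_0 = 0, m_1 = -72/5, m_2 = 138/5, m_3 = 0.

-14.4000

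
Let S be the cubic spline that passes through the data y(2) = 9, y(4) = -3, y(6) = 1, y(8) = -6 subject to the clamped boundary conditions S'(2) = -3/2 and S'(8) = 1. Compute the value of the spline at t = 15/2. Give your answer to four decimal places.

-5.2594

Let σ_i = S''(x_i). Step sizes h_i = 2, 2, 2; slopes of the chords Δ_i = (y_(i+1) - y_i)/h_i = -6, 2, -7/2.
  2·σ_0 + 8·σ_1 + 2·σ_2 = 6(Δ_1 - Δ_0) = 48
  2·σ_1 + 8·σ_2 + 2·σ_3 = 6(Δ_2 - Δ_1) = -33
Clamped end conditions give two more equations: 2h_0·σ_0 + h_0·σ_1 = 6(Δ_0 - S'(2)) = -27 and h_2·σ_2 + 2h_2·σ_3 = 6(S'(8) - Δ_2) = 27.
Forward elimination and back-substitution give σ_0 = -377/30, σ_1 = 349/30, σ_2 = -299/30, σ_3 = 176/15.
On [6, 8], S(t) = 1 - 23/30·(t - 6) - 299/60·(t - 6)² + 217/120·(t - 6)³.
With (t - 6) = 3/2: S(15/2) = -1683/320.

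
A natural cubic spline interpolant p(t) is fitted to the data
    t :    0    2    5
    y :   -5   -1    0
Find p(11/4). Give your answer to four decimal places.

-0.2578

Put m_i = p'' at the i-th knot. Here h = (2, 3) and Δ = (2, 1/3), so the interior equations h_(i-1)·m_(i-1) + 2(h_(i-1)+h_i)·m_i + h_i·m_(i+1) = 6(Δ_i − Δ_(i-1)) read
  2·m_0 + 10·m_1 + 3·m_2 = 6(Δ_1 - Δ_0) = -10
Natural end conditions: m_0 = m_2 = 0.
Forward elimination and back-substitution give m_0 = 0, m_1 = -1, m_2 = 0.
On [2, 5], p(t) = -1 + 4/3·(t - 2) - 1/2·(t - 2)² + 1/18·(t - 2)³.
With (t - 2) = 3/4: p(11/4) = -33/128.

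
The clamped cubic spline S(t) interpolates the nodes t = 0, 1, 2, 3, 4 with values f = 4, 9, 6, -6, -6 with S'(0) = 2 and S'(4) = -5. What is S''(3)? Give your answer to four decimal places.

30.0714

Put m_i = S'' at the i-th knot. Here h = (1, 1, 1, 1) and Δ = (5, -3, -12, 0), so the interior equations h_(i-1)·m_(i-1) + 2(h_(i-1)+h_i)·m_i + h_i·m_(i+1) = 6(Δ_i − Δ_(i-1)) read
  1·m_0 + 4·m_1 + 1·m_2 = 6(Δ_1 - Δ_0) = -48
  1·m_1 + 4·m_2 + 1·m_3 = 6(Δ_2 - Δ_1) = -54
  1·m_2 + 4·m_3 + 1·m_4 = 6(Δ_3 - Δ_2) = 72
Clamped end conditions give two more equations: 2h_0·m_0 + h_0·m_1 = 6(Δ_0 - S'(0)) = 18 and h_3·m_3 + 2h_3·m_4 = 6(S'(4) - Δ_3) = -30.
Solving: m_0 = 407/28, m_1 = -155/14, m_2 = -73/4, m_3 = 421/14, m_4 = -841/28.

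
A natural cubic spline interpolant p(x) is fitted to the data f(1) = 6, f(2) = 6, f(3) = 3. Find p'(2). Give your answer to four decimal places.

With M_i denoting the second derivative at x_i, h_i = 1, 1, and Δ_i = (y_(i+1) − y_i)/h_i = 0, -3:
  1·M_0 + 4·M_1 + 1·M_2 = 6(Δ_1 - Δ_0) = -18
Natural end conditions: M_0 = M_2 = 0.
Forward elimination and back-substitution give M_0 = 0, M_1 = -9/2, M_2 = 0.
On [2, 3], p'(x) = b_1 + 2c_1·(x - 2) + 3d_1·(x - 2)² with b_1 = Δ_1 - h_1(2M_1 + M_2)/6 = -3/2, c_1 = M_1/2 = -9/4, d_1 = (M_2 - M_1)/(6h_1) = 3/4. So p'(2) = -3/2.

-1.5000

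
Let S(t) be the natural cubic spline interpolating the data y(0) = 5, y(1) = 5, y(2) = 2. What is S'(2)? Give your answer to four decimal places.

-3.7500

Let m_i = S''(x_i). Step sizes h_i = 1, 1; slopes of the chords Δ_i = (y_(i+1) - y_i)/h_i = 0, -3.
  1·m_0 + 4·m_1 + 1·m_2 = 6(Δ_1 - Δ_0) = -18
Natural end conditions: m_0 = m_2 = 0.
Solving the tridiagonal system: m_0 = 0, m_1 = -9/2, m_2 = 0.
On [1, 2], S'(t) = b_1 + 2c_1·(t - 1) + 3d_1·(t - 1)² with b_1 = Δ_1 - h_1(2m_1 + m_2)/6 = -3/2, c_1 = m_1/2 = -9/4, d_1 = (m_2 - m_1)/(6h_1) = 3/4. So S'(2) = -15/4.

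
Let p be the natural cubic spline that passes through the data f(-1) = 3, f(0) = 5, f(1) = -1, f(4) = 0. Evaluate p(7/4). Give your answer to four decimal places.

-3.9254

Write M_i for p''(x_i). With h_i = 1, 1, 3 and divided differences Δ_i = 2, -6, 1/3, the continuity of p' gives the tridiagonal system
  1·M_0 + 4·M_1 + 1·M_2 = 6(Δ_1 - Δ_0) = -48
  1·M_1 + 8·M_2 + 3·M_3 = 6(Δ_2 - Δ_1) = 38
Natural end conditions: M_0 = M_3 = 0.
Solving: M_0 = 0, M_1 = -422/31, M_2 = 200/31, M_3 = 0.
On [1, 4], p(x) = -1 - 569/93·(x - 1) + 100/31·(x - 1)² - 100/279·(x - 1)³.
With (x - 1) = 3/4: p(7/4) = -1947/496.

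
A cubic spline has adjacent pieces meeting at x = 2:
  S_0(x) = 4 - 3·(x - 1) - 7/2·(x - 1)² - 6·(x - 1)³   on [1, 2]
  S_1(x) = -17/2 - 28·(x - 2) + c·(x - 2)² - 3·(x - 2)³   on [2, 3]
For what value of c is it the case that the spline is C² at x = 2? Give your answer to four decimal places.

S_0''(x) = -7 - 36·(x - 1), so S_0''(2) = -43. On the right, S_1''(2) = 2c, so c = -43/2.

-21.5000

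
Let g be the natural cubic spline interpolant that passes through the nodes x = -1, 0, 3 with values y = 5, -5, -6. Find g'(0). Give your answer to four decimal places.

Let m_i = g''(x_i). Step sizes h_i = 1, 3; slopes of the chords Δ_i = (y_(i+1) - y_i)/h_i = -10, -1/3.
  1·m_0 + 8·m_1 + 3·m_2 = 6(Δ_1 - Δ_0) = 58
Natural end conditions: m_0 = m_2 = 0.
Hence m_0 = 0, m_1 = 29/4, m_2 = 0.
On [0, 3], g'(x) = b_1 + 2c_1·x + 3d_1·x² with b_1 = Δ_1 - h_1(2m_1 + m_2)/6 = -91/12, c_1 = m_1/2 = 29/8, d_1 = (m_2 - m_1)/(6h_1) = -29/72. So g'(0) = -91/12.

-7.5833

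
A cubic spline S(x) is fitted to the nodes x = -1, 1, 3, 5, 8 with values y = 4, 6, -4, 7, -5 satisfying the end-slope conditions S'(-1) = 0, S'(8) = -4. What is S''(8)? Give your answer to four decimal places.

Put σ_i = S'' at the i-th knot. Here h = (2, 2, 2, 3) and Δ = (1, -5, 11/2, -4), so the interior equations h_(i-1)·σ_(i-1) + 2(h_(i-1)+h_i)·σ_i + h_i·σ_(i+1) = 6(Δ_i − Δ_(i-1)) read
  2·σ_0 + 8·σ_1 + 2·σ_2 = 6(Δ_1 - Δ_0) = -36
  2·σ_1 + 8·σ_2 + 2·σ_3 = 6(Δ_2 - Δ_1) = 63
  2·σ_2 + 10·σ_3 + 3·σ_4 = 6(Δ_3 - Δ_2) = -57
Clamped end conditions give two more equations: 2h_0·σ_0 + h_0·σ_1 = 6(Δ_0 - S'(-1)) = 6 and h_3·σ_3 + 2h_3·σ_4 = 6(S'(8) - Δ_3) = 0.
Solving: σ_0 = 73/12, σ_1 = -55/6, σ_2 = 151/12, σ_3 = -29/3, σ_4 = 29/6.

4.8333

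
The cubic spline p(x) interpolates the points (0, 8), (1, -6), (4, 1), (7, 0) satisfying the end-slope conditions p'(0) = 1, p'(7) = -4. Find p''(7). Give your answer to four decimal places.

-0.3226

Put m_i = p'' at the i-th knot. Here h = (1, 3, 3) and Δ = (-14, 7/3, -1/3), so the interior equations h_(i-1)·m_(i-1) + 2(h_(i-1)+h_i)·m_i + h_i·m_(i+1) = 6(Δ_i − Δ_(i-1)) read
  1·m_0 + 8·m_1 + 3·m_2 = 6(Δ_1 - Δ_0) = 98
  3·m_1 + 12·m_2 + 3·m_3 = 6(Δ_2 - Δ_1) = -16
Clamped end conditions give two more equations: 2h_0·m_0 + h_0·m_1 = 6(Δ_0 - p'(0)) = -90 and h_2·m_2 + 2h_2·m_3 = 6(p'(7) - Δ_2) = -22.
Forward elimination and back-substitution give m_0 = -1732/31, m_1 = 674/31, m_2 = -622/93, m_3 = -10/31.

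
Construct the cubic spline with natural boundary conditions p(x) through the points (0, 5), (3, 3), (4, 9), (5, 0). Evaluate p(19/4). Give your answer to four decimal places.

Let M_i = p''(x_i). Step sizes h_i = 3, 1, 1; slopes of the chords Δ_i = (y_(i+1) - y_i)/h_i = -2/3, 6, -9.
  3·M_0 + 8·M_1 + 1·M_2 = 6(Δ_1 - Δ_0) = 40
  1·M_1 + 4·M_2 + 1·M_3 = 6(Δ_2 - Δ_1) = -90
Natural end conditions: M_0 = M_3 = 0.
Hence M_0 = 0, M_1 = 250/31, M_2 = -760/31, M_3 = 0.
On [4, 5], p(x) = 9 - 77/93·(x - 4) - 380/31·(x - 4)² + 380/93·(x - 4)³.
With (x - 4) = 3/4: p(19/4) = 1591/496.

3.2077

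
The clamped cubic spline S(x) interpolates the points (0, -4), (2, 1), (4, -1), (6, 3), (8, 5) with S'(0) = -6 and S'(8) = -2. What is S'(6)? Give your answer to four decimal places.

2.9196

Let M_i = S''(x_i). Step sizes h_i = 2, 2, 2, 2; slopes of the chords Δ_i = (y_(i+1) - y_i)/h_i = 5/2, -1, 2, 1.
  2·M_0 + 8·M_1 + 2·M_2 = 6(Δ_1 - Δ_0) = -21
  2·M_1 + 8·M_2 + 2·M_3 = 6(Δ_2 - Δ_1) = 18
  2·M_2 + 8·M_3 + 2·M_4 = 6(Δ_3 - Δ_2) = -6
Clamped end conditions give two more equations: 2h_0·M_0 + h_0·M_1 = 6(Δ_0 - S'(0)) = 51 and h_3·M_3 + 2h_3·M_4 = 6(S'(8) - Δ_3) = -18.
Solving the tridiagonal system: M_0 = 1871/112, M_1 = -443/56, M_2 = 71/16, M_3 = -47/56, M_4 = -457/112.
On [6, 8], S'(x) = b_3 + 2c_3·(x - 6) + 3d_3·(x - 6)² with b_3 = Δ_3 - h_3(2M_3 + M_4)/6 = 327/112, c_3 = M_3/2 = -47/112, d_3 = (M_4 - M_3)/(6h_3) = -121/448. So S'(6) = 327/112.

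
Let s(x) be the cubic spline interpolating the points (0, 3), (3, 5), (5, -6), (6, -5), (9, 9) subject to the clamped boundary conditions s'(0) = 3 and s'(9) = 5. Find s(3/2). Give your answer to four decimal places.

6.8324

Write σ_i for s''(x_i). With h_i = 3, 2, 1, 3 and divided differences Δ_i = 2/3, -11/2, 1, 14/3, the continuity of s' gives the tridiagonal system
  3·σ_0 + 10·σ_1 + 2·σ_2 = 6(Δ_1 - Δ_0) = -37
  2·σ_1 + 6·σ_2 + 1·σ_3 = 6(Δ_2 - Δ_1) = 39
  1·σ_2 + 8·σ_3 + 3·σ_4 = 6(Δ_3 - Δ_2) = 22
Clamped end conditions give two more equations: 2h_0·σ_0 + h_0·σ_1 = 6(Δ_0 - s'(0)) = -14 and h_3·σ_3 + 2h_3·σ_4 = 6(s'(9) - Δ_3) = 2.
Hence σ_0 = 73/198, σ_1 = -535/99, σ_2 = 3155/396, σ_3 = 397/198, σ_4 = -265/396.
On [0, 3], s(x) = 3 + 3·x + 73/396·x² - 127/396·x³.
With x = 3/2: s(3/2) = 2405/352.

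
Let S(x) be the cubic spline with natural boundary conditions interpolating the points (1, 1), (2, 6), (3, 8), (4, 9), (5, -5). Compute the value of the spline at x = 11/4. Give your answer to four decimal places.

7.4063

Let M_i = S''(x_i). Step sizes h_i = 1, 1, 1, 1; slopes of the chords Δ_i = (y_(i+1) - y_i)/h_i = 5, 2, 1, -14.
  1·M_0 + 4·M_1 + 1·M_2 = 6(Δ_1 - Δ_0) = -18
  1·M_1 + 4·M_2 + 1·M_3 = 6(Δ_2 - Δ_1) = -6
  1·M_2 + 4·M_3 + 1·M_4 = 6(Δ_3 - Δ_2) = -90
Natural end conditions: M_0 = M_4 = 0.
Forward elimination and back-substitution give M_0 = 0, M_1 = -6, M_2 = 6, M_3 = -24, M_4 = 0.
On [2, 3], S(x) = 6 + 3·(x - 2) - 3·(x - 2)² + 2·(x - 2)³.
With (x - 2) = 3/4: S(11/4) = 237/32.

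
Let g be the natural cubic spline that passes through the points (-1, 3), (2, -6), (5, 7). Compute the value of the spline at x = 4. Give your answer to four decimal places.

1.0370

Let m_i = g''(x_i). Step sizes h_i = 3, 3; slopes of the chords Δ_i = (y_(i+1) - y_i)/h_i = -3, 13/3.
  3·m_0 + 12·m_1 + 3·m_2 = 6(Δ_1 - Δ_0) = 44
Natural end conditions: m_0 = m_2 = 0.
Forward elimination and back-substitution give m_0 = 0, m_1 = 11/3, m_2 = 0.
On [2, 5], g(x) = -6 + 2/3·(x - 2) + 11/6·(x - 2)² - 11/54·(x - 2)³.
With (x - 2) = 2: g(4) = 28/27.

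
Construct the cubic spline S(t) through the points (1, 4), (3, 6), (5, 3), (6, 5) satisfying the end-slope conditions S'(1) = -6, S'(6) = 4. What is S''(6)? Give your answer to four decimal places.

3.4348

Put m_i = S'' at the i-th knot. Here h = (2, 2, 1) and Δ = (1, -3/2, 2), so the interior equations h_(i-1)·m_(i-1) + 2(h_(i-1)+h_i)·m_i + h_i·m_(i+1) = 6(Δ_i − Δ_(i-1)) read
  2·m_0 + 8·m_1 + 2·m_2 = 6(Δ_1 - Δ_0) = -15
  2·m_1 + 6·m_2 + 1·m_3 = 6(Δ_2 - Δ_1) = 21
Clamped end conditions give two more equations: 2h_0·m_0 + h_0·m_1 = 6(Δ_0 - S'(1)) = 42 and h_2·m_2 + 2h_2·m_3 = 6(S'(6) - Δ_2) = 12.
Forward elimination and back-substitution give m_0 = 635/46, m_1 = -152/23, m_2 = 118/23, m_3 = 79/23.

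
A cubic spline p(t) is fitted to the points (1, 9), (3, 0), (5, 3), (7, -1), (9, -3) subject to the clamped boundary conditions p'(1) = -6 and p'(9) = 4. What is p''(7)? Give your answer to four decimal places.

Write M_i for p''(x_i). With h_i = 2, 2, 2, 2 and divided differences Δ_i = -9/2, 3/2, -2, -1, the continuity of p' gives the tridiagonal system
  2·M_0 + 8·M_1 + 2·M_2 = 6(Δ_1 - Δ_0) = 36
  2·M_1 + 8·M_2 + 2·M_3 = 6(Δ_2 - Δ_1) = -21
  2·M_2 + 8·M_3 + 2·M_4 = 6(Δ_3 - Δ_2) = 6
Clamped end conditions give two more equations: 2h_0·M_0 + h_0·M_1 = 6(Δ_0 - p'(1)) = 9 and h_3·M_3 + 2h_3·M_4 = 6(p'(9) - Δ_3) = 30.
Forward elimination and back-substitution give M_0 = -4/7, M_1 = 79/14, M_2 = -4, M_3 = -1/7, M_4 = 53/7.

-0.1429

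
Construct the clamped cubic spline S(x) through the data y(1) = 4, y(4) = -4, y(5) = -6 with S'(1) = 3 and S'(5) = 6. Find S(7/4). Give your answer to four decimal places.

Write m_i for S''(x_i). With h_i = 3, 1 and divided differences Δ_i = -8/3, -2, the continuity of S' gives the tridiagonal system
  3·m_0 + 8·m_1 + 1·m_2 = 6(Δ_1 - Δ_0) = 4
Clamped end conditions give two more equations: 2h_0·m_0 + h_0·m_1 = 6(Δ_0 - S'(1)) = -34 and h_1·m_1 + 2h_1·m_2 = 6(S'(5) - Δ_1) = 48.
Solving: m_0 = -65/12, m_1 = -1/2, m_2 = 97/4.
On [1, 4], S(x) = 4 + 3·(x - 1) - 65/24·(x - 1)² + 59/216·(x - 1)³.
With (x - 1) = 3/4: S(7/4) = 2479/512.

4.8418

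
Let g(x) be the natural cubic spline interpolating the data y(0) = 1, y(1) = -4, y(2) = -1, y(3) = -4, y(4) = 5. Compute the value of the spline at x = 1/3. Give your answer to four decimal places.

Put M_i = g'' at the i-th knot. Here h = (1, 1, 1, 1) and Δ = (-5, 3, -3, 9), so the interior equations h_(i-1)·M_(i-1) + 2(h_(i-1)+h_i)·M_i + h_i·M_(i+1) = 6(Δ_i − Δ_(i-1)) read
  1·M_0 + 4·M_1 + 1·M_2 = 6(Δ_1 - Δ_0) = 48
  1·M_1 + 4·M_2 + 1·M_3 = 6(Δ_2 - Δ_1) = -36
  1·M_2 + 4·M_3 + 1·M_4 = 6(Δ_3 - Δ_2) = 72
Natural end conditions: M_0 = M_4 = 0.
Solving the tridiagonal system: M_0 = 0, M_1 = 117/7, M_2 = -132/7, M_3 = 159/7, M_4 = 0.
On [0, 1], g(x) = 1 - 109/14·x + 0·x² + 39/14·x³.
With x = 1/3: g(1/3) = -94/63.

-1.4921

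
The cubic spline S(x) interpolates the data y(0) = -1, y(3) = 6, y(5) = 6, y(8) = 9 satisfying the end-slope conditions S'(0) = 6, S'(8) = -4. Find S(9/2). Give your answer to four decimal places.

Write σ_i for S''(x_i). With h_i = 3, 2, 3 and divided differences Δ_i = 7/3, 0, 1, the continuity of S' gives the tridiagonal system
  3·σ_0 + 10·σ_1 + 2·σ_2 = 6(Δ_1 - Δ_0) = -14
  2·σ_1 + 10·σ_2 + 3·σ_3 = 6(Δ_2 - Δ_1) = 6
Clamped end conditions give two more equations: 2h_0·σ_0 + h_0·σ_1 = 6(Δ_0 - S'(0)) = -22 and h_2·σ_2 + 2h_2·σ_3 = 6(S'(8) - Δ_2) = -30.
Solving the tridiagonal system: σ_0 = -866/273, σ_1 = -90/91, σ_2 = 246/91, σ_3 = -578/91.
On [3, 5], S(x) = 6 - 22/91·(x - 3) - 45/91·(x - 3)² + 4/13·(x - 3)³.
With (x - 3) = 3/2: S(9/2) = 2025/364.

5.5632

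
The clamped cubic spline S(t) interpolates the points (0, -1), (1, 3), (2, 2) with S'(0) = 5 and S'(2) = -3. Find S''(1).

Put σ_i = S'' at the i-th knot. Here h = (1, 1) and Δ = (4, -1), so the interior equations h_(i-1)·σ_(i-1) + 2(h_(i-1)+h_i)·σ_i + h_i·σ_(i+1) = 6(Δ_i − Δ_(i-1)) read
  1·σ_0 + 4·σ_1 + 1·σ_2 = 6(Δ_1 - Δ_0) = -30
Clamped end conditions give two more equations: 2h_0·σ_0 + h_0·σ_1 = 6(Δ_0 - S'(0)) = -6 and h_1·σ_1 + 2h_1·σ_2 = 6(S'(2) - Δ_1) = -12.
Hence σ_0 = 1/2, σ_1 = -7, σ_2 = -5/2.

-7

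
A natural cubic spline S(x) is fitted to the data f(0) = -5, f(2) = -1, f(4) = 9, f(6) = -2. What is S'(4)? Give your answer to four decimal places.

With σ_i denoting the second derivative at x_i, h_i = 2, 2, 2, and Δ_i = (y_(i+1) − y_i)/h_i = 2, 5, -11/2:
  2·σ_0 + 8·σ_1 + 2·σ_2 = 6(Δ_1 - Δ_0) = 18
  2·σ_1 + 8·σ_2 + 2·σ_3 = 6(Δ_2 - Δ_1) = -63
Natural end conditions: σ_0 = σ_3 = 0.
Hence σ_0 = 0, σ_1 = 9/2, σ_2 = -9, σ_3 = 0.
On [4, 6], S'(x) = b_2 + 2c_2·(x - 4) + 3d_2·(x - 4)² with b_2 = Δ_2 - h_2(2σ_2 + σ_3)/6 = 1/2, c_2 = σ_2/2 = -9/2, d_2 = (σ_3 - σ_2)/(6h_2) = 3/4. So S'(4) = 1/2.

0.5000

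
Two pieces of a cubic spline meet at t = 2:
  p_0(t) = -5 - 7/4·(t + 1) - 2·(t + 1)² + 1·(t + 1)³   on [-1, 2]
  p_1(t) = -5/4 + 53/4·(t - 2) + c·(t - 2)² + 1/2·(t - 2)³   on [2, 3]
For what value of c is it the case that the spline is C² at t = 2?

p_0''(t) = -4 + 6·(t + 1), so p_0''(2) = 14. On the right, p_1''(2) = 2c, so c = 7.

7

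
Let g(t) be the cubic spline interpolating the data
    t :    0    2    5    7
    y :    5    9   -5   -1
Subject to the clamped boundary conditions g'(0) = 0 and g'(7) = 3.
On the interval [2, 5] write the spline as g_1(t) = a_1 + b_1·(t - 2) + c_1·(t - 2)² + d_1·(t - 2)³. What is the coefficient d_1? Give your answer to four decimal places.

Let m_i = g''(x_i). Step sizes h_i = 2, 3, 2; slopes of the chords Δ_i = (y_(i+1) - y_i)/h_i = 2, -14/3, 2.
  2·m_0 + 10·m_1 + 3·m_2 = 6(Δ_1 - Δ_0) = -40
  3·m_1 + 10·m_2 + 2·m_3 = 6(Δ_2 - Δ_1) = 40
Clamped end conditions give two more equations: 2h_0·m_0 + h_0·m_1 = 6(Δ_0 - g'(0)) = 12 and h_2·m_2 + 2h_2·m_3 = 6(g'(7) - Δ_2) = 6.
Solving the tridiagonal system: m_0 = 319/48, m_1 = -175/24, m_2 = 157/24, m_3 = -85/48.
On [2, 5], with g_1(t) = a_1 + b_1·(t - 2) + c_1·(t - 2)² + d_1·(t - 2)³: c_1 = m_1/2 = -175/48, d_1 = (m_2 - m_1)/(6h_1) = 83/108, b_1 = Δ_1 - h_1(2m_1 + m_2)/6 = -31/48.

0.7685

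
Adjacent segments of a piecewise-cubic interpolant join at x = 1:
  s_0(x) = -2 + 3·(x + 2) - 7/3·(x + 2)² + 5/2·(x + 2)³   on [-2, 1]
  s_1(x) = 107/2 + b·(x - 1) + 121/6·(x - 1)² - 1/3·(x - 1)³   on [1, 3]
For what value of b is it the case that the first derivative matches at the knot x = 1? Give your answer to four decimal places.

56.5000

s_0'(x) = 3 - 14/3·(x + 2) + 15/2·(x + 2)², so s_0'(1) = 113/2. On the right, s_1'(1) = b, so b = 113/2.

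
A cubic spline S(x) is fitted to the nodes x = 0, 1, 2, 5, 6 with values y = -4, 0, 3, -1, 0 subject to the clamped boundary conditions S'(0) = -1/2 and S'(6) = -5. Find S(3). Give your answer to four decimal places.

Let m_i = S''(x_i). Step sizes h_i = 1, 1, 3, 1; slopes of the chords Δ_i = (y_(i+1) - y_i)/h_i = 4, 3, -4/3, 1.
  1·m_0 + 4·m_1 + 1·m_2 = 6(Δ_1 - Δ_0) = -6
  1·m_1 + 8·m_2 + 3·m_3 = 6(Δ_2 - Δ_1) = -26
  3·m_2 + 8·m_3 + 1·m_4 = 6(Δ_3 - Δ_2) = 14
Clamped end conditions give two more equations: 2h_0·m_0 + h_0·m_1 = 6(Δ_0 - S'(0)) = 27 and h_3·m_3 + 2h_3·m_4 = 6(S'(6) - Δ_3) = -36.
Solving: m_0 = 3547/228, m_1 = -469/114, m_2 = -1163/228, m_3 = 719/114, m_4 = -4823/228.
On [2, 5], S(x) = 3 + 35/57·(x - 2) - 1163/456·(x - 2)² + 289/456·(x - 2)³.
With (x - 2) = 1: S(3) = 129/76.

1.6974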